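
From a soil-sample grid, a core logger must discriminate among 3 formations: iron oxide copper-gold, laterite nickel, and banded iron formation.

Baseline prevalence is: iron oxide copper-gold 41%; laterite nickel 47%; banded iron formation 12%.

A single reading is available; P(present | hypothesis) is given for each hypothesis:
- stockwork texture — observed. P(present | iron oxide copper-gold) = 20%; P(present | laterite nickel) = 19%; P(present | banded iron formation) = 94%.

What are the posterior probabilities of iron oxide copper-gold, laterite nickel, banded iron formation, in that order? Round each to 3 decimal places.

0.289, 0.314, 0.397

Multiply each prior by the likelihood of the reading:
  iron oxide copper-gold: 0.41 × 0.20 = 0.082
  laterite nickel: 0.47 × 0.19 = 0.0893
  banded iron formation: 0.12 × 0.94 = 0.1128
The unnormalized weights sum to 0.2841.
P(iron oxide copper-gold | evidence) = 0.082 / 0.2841 ≈ 0.289
P(laterite nickel | evidence) = 0.0893 / 0.2841 ≈ 0.314
P(banded iron formation | evidence) = 0.1128 / 0.2841 ≈ 0.397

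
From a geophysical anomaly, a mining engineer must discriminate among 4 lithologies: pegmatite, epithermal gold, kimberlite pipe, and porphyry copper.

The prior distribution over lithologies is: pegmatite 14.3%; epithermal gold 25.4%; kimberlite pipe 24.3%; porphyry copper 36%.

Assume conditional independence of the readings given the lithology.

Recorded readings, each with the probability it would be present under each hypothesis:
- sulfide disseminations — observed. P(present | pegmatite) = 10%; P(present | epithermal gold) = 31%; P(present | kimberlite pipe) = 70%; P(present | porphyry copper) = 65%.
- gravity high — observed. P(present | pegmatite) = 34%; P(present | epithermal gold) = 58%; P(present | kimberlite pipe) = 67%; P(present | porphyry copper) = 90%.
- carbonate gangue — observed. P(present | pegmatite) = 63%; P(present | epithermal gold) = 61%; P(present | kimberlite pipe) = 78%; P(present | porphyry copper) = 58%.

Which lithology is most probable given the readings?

porphyry copper

Multiply each prior by the joint likelihood of the reading pattern:
  pegmatite: 0.143 × 0.10 × 0.34 × 0.63 = 0.0030631
  epithermal gold: 0.254 × 0.31 × 0.58 × 0.61 = 0.027858
  kimberlite pipe: 0.243 × 0.70 × 0.67 × 0.78 = 0.088894
  porphyry copper: 0.360 × 0.65 × 0.90 × 0.58 = 0.12215
Marginal likelihood of the evidence = 0.24196.
P(pegmatite | evidence) ≈ 0.0030631 / 0.24196 ≈ 0.013
P(epithermal gold | evidence) ≈ 0.027858 / 0.24196 ≈ 0.115
P(kimberlite pipe | evidence) ≈ 0.088894 / 0.24196 ≈ 0.367
P(porphyry copper | evidence) ≈ 0.12215 / 0.24196 ≈ 0.505
The largest is 0.505, so porphyry copper is most probable.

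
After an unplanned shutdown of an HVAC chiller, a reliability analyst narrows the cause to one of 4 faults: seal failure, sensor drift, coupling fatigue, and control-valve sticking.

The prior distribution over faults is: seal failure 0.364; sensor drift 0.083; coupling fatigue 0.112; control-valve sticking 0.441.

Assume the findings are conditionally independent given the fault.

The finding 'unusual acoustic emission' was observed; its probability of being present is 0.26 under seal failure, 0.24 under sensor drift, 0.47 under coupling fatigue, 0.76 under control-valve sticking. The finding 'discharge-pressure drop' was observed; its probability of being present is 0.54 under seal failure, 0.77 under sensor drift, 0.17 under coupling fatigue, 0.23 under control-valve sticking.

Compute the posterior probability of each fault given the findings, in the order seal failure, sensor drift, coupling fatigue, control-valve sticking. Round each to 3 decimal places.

0.335, 0.101, 0.059, 0.506

For each hypothesis, the unnormalized posterior weight is prior × product of the finding likelihoods:
  seal failure: 0.364 × 0.26 × 0.54 = 0.051106
  sensor drift: 0.083 × 0.24 × 0.77 = 0.015338
  coupling fatigue: 0.112 × 0.47 × 0.17 = 0.0089488
  control-valve sticking: 0.441 × 0.76 × 0.23 = 0.077087
Marginal likelihood of the evidence = 0.15248.
P(seal failure | evidence) = 0.051106 / 0.15248 ≈ 0.335
P(sensor drift | evidence) = 0.015338 / 0.15248 ≈ 0.101
P(coupling fatigue | evidence) = 0.0089488 / 0.15248 ≈ 0.059
P(control-valve sticking | evidence) = 0.077087 / 0.15248 ≈ 0.506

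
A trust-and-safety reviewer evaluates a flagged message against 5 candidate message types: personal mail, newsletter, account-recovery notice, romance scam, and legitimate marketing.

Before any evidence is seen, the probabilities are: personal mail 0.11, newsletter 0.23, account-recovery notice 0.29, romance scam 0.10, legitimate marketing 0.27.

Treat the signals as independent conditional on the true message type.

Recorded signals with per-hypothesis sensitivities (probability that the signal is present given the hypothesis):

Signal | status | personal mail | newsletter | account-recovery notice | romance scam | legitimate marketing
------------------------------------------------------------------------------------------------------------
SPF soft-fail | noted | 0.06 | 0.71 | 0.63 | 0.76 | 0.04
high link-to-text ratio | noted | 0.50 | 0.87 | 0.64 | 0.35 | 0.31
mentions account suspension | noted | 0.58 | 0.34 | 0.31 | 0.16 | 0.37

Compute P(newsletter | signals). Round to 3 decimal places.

Multiply each prior by the joint likelihood of the signal pattern:
  personal mail: 0.11 × 0.06 × 0.50 × 0.58 = 0.001914
  newsletter: 0.23 × 0.71 × 0.87 × 0.34 = 0.048304
  account-recovery notice: 0.29 × 0.63 × 0.64 × 0.31 = 0.036248
  romance scam: 0.10 × 0.76 × 0.35 × 0.16 = 0.004256
  legitimate marketing: 0.27 × 0.04 × 0.31 × 0.37 = 0.0012388
The unnormalized weights sum to 0.091961.
P(newsletter | evidence) = 0.048304 / 0.091961 ≈ 0.525.

0.525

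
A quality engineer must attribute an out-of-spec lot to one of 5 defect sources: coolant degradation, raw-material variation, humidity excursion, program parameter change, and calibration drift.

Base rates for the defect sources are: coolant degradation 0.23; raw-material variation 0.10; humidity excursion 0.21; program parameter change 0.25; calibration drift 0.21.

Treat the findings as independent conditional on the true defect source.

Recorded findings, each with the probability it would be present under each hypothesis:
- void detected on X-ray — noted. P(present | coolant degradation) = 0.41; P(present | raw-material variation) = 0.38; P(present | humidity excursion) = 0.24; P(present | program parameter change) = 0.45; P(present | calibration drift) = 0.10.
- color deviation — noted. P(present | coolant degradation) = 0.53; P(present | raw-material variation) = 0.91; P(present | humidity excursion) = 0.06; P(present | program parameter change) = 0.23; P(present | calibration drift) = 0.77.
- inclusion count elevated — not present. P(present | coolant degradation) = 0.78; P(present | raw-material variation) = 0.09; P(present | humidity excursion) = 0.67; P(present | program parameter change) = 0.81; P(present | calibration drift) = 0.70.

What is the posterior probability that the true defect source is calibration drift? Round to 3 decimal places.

For each hypothesis, the unnormalized posterior weight is prior × product of the finding likelihoods (using 1 − P(present | H) for each absent finding):
  coolant degradation: 0.23 × 0.41 × 0.53 × (1 − 0.78) = 0.010995
  raw-material variation: 0.10 × 0.38 × 0.91 × (1 − 0.09) = 0.031468
  humidity excursion: 0.21 × 0.24 × 0.06 × (1 − 0.67) = 0.00099792
  program parameter change: 0.25 × 0.45 × 0.23 × (1 − 0.81) = 0.0049162
  calibration drift: 0.21 × 0.10 × 0.77 × (1 − 0.70) = 0.004851
The unnormalized weights sum to 0.053228.
P(calibration drift | evidence) = 0.004851 / 0.053228 ≈ 0.091.

0.091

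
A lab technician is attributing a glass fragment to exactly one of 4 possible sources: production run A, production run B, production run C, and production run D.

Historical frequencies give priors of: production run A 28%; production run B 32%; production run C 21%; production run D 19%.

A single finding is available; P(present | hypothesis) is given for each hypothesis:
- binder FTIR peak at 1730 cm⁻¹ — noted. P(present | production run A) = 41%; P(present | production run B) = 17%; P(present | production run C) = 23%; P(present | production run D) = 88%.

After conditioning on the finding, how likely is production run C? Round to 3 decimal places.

By Bayes' rule, the unnormalized weight for each hypothesis is prior × likelihood:
  production run A: 0.28 × 0.41 = 0.1148
  production run B: 0.32 × 0.17 = 0.0544
  production run C: 0.21 × 0.23 = 0.0483
  production run D: 0.19 × 0.88 = 0.1672
Normalizing constant Z = 0.1148 + 0.0544 + 0.0483 + 0.1672 = 0.3847.
P(production run C | evidence) = 0.0483 / 0.3847 ≈ 0.126.

0.126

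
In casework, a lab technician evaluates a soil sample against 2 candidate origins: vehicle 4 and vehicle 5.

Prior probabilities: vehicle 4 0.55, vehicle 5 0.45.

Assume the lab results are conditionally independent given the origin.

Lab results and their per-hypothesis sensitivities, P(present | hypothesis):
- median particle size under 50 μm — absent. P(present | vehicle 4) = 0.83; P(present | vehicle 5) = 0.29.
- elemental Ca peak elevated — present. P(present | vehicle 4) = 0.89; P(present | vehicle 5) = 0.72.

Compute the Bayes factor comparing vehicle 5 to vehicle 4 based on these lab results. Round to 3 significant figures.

3.38

Joint likelihood of the lab result pattern under each hypothesis (using 1 − P(present | H) for each absent lab result):
  vehicle 5: (1 − 0.29) × 0.72 = 0.5112
  vehicle 4: (1 − 0.83) × 0.89 = 0.1513
Bayes factor = 0.5112 / 0.1513 ≈ 3.38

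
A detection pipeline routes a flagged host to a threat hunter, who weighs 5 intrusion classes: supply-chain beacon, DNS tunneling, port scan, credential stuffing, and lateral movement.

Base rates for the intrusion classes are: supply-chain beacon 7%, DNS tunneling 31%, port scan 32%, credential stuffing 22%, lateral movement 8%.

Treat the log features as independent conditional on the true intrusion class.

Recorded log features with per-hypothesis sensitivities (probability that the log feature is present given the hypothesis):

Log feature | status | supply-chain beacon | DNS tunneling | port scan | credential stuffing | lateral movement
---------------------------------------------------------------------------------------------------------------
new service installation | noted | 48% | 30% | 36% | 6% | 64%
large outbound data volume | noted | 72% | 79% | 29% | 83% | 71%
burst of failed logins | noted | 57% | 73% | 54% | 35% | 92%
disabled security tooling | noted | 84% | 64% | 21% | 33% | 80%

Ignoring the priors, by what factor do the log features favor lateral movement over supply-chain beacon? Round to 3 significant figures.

2.02

Take the product of per-log feature likelihoods under each hypothesis, then divide.
  lateral movement: 0.64 × 0.71 × 0.92 × 0.80 = 0.33444
  supply-chain beacon: 0.48 × 0.72 × 0.57 × 0.84 = 0.16547
Bayes factor = 0.33444 / 0.16547 ≈ 2.02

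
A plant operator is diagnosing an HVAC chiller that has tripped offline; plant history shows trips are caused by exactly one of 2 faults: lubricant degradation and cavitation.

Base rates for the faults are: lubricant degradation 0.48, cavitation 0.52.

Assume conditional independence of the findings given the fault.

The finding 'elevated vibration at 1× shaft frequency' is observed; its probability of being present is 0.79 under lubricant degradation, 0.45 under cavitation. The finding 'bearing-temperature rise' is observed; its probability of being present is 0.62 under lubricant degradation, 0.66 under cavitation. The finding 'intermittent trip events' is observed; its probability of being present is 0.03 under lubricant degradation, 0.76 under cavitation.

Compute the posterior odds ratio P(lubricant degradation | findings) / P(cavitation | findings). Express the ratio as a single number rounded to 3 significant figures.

The normalizing constant cancels in an odds ratio, so compute prior × likelihood for the two hypotheses only:
  lubricant degradation: 0.48 × 0.79 × 0.62 × 0.03 = 0.0070531
  cavitation: 0.52 × 0.45 × 0.66 × 0.76 = 0.11737
Odds(lubricant degradation : cavitation) = 0.0070531 / 0.11737 ≈ 0.0601.

0.0601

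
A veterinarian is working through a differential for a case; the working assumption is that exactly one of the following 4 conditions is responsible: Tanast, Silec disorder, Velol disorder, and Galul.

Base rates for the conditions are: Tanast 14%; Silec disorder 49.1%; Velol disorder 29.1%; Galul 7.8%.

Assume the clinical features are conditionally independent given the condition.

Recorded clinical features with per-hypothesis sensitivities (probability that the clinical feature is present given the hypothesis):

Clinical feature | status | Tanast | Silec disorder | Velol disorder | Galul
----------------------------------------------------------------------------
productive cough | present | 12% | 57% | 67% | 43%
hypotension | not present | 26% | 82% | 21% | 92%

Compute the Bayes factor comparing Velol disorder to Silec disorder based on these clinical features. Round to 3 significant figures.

5.16

Joint likelihood of the clinical feature pattern under each hypothesis (using 1 − P(present | H) for each absent clinical feature):
  Velol disorder: 0.67 × (1 − 0.21) = 0.5293
  Silec disorder: 0.57 × (1 − 0.82) = 0.1026
Bayes factor = 0.5293 / 0.1026 ≈ 5.16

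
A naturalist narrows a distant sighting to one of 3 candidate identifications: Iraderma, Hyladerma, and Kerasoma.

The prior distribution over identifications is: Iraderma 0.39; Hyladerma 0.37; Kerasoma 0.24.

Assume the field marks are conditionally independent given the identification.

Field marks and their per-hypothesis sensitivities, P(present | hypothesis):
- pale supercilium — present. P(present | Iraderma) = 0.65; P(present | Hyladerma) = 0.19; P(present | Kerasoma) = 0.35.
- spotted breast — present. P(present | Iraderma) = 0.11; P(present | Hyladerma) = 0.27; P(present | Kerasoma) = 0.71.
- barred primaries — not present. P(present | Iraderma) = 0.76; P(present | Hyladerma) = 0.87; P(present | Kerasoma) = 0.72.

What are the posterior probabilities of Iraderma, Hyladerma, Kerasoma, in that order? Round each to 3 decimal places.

Multiply each prior by the joint likelihood of the field mark pattern (using 1 − P(present | H) for each absent field mark):
  Iraderma: 0.39 × 0.65 × 0.11 × (1 − 0.76) = 0.0066924
  Hyladerma: 0.37 × 0.19 × 0.27 × (1 − 0.87) = 0.0024675
  Kerasoma: 0.24 × 0.35 × 0.71 × (1 − 0.72) = 0.016699
Marginal likelihood of the evidence = 0.025859.
P(Iraderma | evidence) = 0.0066924 / 0.025859 ≈ 0.259
P(Hyladerma | evidence) = 0.0024675 / 0.025859 ≈ 0.095
P(Kerasoma | evidence) = 0.016699 / 0.025859 ≈ 0.646

0.259, 0.095, 0.646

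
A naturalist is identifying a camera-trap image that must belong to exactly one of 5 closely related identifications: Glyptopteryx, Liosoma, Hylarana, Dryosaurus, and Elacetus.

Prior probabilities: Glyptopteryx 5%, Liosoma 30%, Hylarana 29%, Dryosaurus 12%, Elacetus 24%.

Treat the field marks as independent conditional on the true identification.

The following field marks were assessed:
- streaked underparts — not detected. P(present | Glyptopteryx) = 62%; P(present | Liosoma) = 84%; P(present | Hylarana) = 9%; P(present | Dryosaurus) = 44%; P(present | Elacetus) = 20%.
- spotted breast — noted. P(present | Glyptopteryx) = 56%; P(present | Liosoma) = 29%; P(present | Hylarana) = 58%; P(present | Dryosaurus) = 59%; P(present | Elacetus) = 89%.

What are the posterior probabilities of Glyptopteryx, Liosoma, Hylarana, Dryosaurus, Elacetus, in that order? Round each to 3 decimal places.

For each hypothesis, the unnormalized posterior weight is prior × product of the field mark likelihoods (using 1 − P(present | H) for each absent field mark):
  Glyptopteryx: 0.05 × (1 − 0.62) × 0.56 = 0.01064
  Liosoma: 0.30 × (1 − 0.84) × 0.29 = 0.01392
  Hylarana: 0.29 × (1 − 0.09) × 0.58 = 0.15306
  Dryosaurus: 0.12 × (1 − 0.44) × 0.59 = 0.039648
  Elacetus: 0.24 × (1 − 0.20) × 0.89 = 0.17088
Normalizing constant Z = 0.01064 + 0.01392 + 0.15306 + 0.039648 + 0.17088 = 0.38815.
P(Glyptopteryx | evidence) = 0.01064 / 0.38815 ≈ 0.027
P(Liosoma | evidence) = 0.01392 / 0.38815 ≈ 0.036
P(Hylarana | evidence) = 0.15306 / 0.38815 ≈ 0.394
P(Dryosaurus | evidence) = 0.039648 / 0.38815 ≈ 0.102
P(Elacetus | evidence) = 0.17088 / 0.38815 ≈ 0.440

0.027, 0.036, 0.394, 0.102, 0.440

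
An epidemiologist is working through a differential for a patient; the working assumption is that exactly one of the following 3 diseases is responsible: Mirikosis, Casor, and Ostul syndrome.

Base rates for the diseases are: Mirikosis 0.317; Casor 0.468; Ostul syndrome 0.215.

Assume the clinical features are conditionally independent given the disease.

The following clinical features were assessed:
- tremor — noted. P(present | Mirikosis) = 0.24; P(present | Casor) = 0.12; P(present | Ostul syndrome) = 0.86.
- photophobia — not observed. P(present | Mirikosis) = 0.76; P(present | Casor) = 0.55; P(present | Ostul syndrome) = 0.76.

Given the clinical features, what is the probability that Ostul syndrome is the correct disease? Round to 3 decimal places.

0.505

For each hypothesis, the unnormalized posterior weight is prior × product of the clinical feature likelihoods (using 1 − P(present | H) for each absent clinical feature):
  Mirikosis: 0.317 × 0.24 × (1 − 0.76) = 0.018259
  Casor: 0.468 × 0.12 × (1 − 0.55) = 0.025272
  Ostul syndrome: 0.215 × 0.86 × (1 − 0.76) = 0.044376
Normalizing constant Z = 0.018259 + 0.025272 + 0.044376 = 0.087907.
P(Ostul syndrome | evidence) = 0.044376 / 0.087907 ≈ 0.505.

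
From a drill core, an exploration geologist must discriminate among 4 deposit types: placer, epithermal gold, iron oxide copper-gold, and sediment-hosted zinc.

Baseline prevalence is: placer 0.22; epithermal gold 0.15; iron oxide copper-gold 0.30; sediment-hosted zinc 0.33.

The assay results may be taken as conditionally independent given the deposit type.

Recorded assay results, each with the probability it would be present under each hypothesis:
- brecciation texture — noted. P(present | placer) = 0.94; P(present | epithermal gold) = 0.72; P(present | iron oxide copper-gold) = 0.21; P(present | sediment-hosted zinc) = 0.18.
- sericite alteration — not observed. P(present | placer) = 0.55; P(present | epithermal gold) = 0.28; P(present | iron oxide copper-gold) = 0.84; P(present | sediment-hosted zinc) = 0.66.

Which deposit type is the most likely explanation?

placer

For each hypothesis, the unnormalized posterior weight is prior × product of the assay result likelihoods (using 1 − P(present | H) for each absent assay result):
  placer: 0.22 × 0.94 × (1 − 0.55) = 0.09306
  epithermal gold: 0.15 × 0.72 × (1 − 0.28) = 0.07776
  iron oxide copper-gold: 0.30 × 0.21 × (1 − 0.84) = 0.01008
  sediment-hosted zinc: 0.33 × 0.18 × (1 − 0.66) = 0.020196
The unnormalized weights sum to 0.2011.
P(placer | evidence) ≈ 0.09306 / 0.2011 ≈ 0.463
P(epithermal gold | evidence) ≈ 0.07776 / 0.2011 ≈ 0.387
P(iron oxide copper-gold | evidence) ≈ 0.01008 / 0.2011 ≈ 0.050
P(sediment-hosted zinc | evidence) ≈ 0.020196 / 0.2011 ≈ 0.100
The largest is 0.463, so placer is most probable.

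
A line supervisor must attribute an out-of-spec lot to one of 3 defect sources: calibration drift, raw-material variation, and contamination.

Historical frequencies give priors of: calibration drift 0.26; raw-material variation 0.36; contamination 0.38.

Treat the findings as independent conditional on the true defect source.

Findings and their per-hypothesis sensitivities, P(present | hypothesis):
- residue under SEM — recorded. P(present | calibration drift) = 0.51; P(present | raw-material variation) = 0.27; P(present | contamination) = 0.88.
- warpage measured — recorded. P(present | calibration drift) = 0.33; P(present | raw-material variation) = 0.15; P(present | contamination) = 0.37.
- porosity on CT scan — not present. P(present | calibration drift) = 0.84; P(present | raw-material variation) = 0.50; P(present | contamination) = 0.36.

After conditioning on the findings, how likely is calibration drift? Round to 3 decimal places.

0.075

By Bayes' rule with conditional independence, the unnormalized weight for each hypothesis is prior × ∏ likelihoods (using 1 − P(present | H) for each absent finding):
  calibration drift: 0.26 × 0.51 × 0.33 × (1 − 0.84) = 0.0070013
  raw-material variation: 0.36 × 0.27 × 0.15 × (1 − 0.50) = 0.00729
  contamination: 0.38 × 0.88 × 0.37 × (1 − 0.36) = 0.079186
Marginal likelihood of the evidence = 0.093477.
P(calibration drift | evidence) = 0.0070013 / 0.093477 ≈ 0.075.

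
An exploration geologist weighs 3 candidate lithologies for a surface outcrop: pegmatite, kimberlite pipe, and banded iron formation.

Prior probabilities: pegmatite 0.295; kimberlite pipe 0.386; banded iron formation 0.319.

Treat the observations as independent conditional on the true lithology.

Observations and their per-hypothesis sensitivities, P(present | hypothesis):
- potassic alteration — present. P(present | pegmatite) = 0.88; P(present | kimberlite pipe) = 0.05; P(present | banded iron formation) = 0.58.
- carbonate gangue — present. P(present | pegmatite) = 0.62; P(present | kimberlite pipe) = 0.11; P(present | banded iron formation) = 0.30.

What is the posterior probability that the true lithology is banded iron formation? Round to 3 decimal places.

Multiply each prior by the joint likelihood of the evidence pattern:
  pegmatite: 0.295 × 0.88 × 0.62 = 0.16095
  kimberlite pipe: 0.386 × 0.05 × 0.11 = 0.002123
  banded iron formation: 0.319 × 0.58 × 0.30 = 0.055506
The unnormalized weights sum to 0.21858.
P(banded iron formation | evidence) = 0.055506 / 0.21858 ≈ 0.254.

0.254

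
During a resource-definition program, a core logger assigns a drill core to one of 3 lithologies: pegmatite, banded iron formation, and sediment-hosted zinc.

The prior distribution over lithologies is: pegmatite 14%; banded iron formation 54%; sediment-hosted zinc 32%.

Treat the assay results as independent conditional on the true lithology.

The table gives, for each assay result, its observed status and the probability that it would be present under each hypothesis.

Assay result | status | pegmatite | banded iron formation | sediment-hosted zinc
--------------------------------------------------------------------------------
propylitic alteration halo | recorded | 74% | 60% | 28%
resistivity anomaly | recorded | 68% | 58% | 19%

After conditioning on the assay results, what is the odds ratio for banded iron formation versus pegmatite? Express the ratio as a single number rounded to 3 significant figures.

2.67

Posterior odds equal prior odds times the likelihood ratio; only the two competing hypotheses matter.
  banded iron formation: 0.54 × 0.60 × 0.58 = 0.18792
  pegmatite: 0.14 × 0.74 × 0.68 = 0.070448
Posterior odds = 0.18792 / 0.070448 ≈ 2.67.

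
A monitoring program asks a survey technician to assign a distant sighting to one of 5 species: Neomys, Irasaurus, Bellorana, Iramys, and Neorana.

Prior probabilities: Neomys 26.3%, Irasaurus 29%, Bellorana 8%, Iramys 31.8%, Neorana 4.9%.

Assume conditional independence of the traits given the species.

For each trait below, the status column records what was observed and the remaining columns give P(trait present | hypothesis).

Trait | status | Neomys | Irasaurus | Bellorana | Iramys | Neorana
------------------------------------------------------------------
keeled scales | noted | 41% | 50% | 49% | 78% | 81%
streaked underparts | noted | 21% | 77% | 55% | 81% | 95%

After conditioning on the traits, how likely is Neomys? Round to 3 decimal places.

Multiply each prior by the joint likelihood of the trait pattern:
  Neomys: 0.263 × 0.41 × 0.21 = 0.022644
  Irasaurus: 0.290 × 0.50 × 0.77 = 0.11165
  Bellorana: 0.080 × 0.49 × 0.55 = 0.02156
  Iramys: 0.318 × 0.78 × 0.81 = 0.20091
  Neorana: 0.049 × 0.81 × 0.95 = 0.037706
The unnormalized weights sum to 0.39447.
P(Neomys | evidence) = 0.022644 / 0.39447 ≈ 0.057.

0.057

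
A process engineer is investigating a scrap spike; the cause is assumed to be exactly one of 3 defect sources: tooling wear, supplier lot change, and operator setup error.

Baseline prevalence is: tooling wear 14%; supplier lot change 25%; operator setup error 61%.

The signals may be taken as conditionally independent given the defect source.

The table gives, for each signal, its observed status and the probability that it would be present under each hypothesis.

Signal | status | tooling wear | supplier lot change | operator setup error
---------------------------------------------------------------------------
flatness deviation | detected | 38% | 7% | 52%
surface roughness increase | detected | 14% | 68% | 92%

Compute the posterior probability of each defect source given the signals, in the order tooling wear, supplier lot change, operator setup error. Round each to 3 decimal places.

0.024, 0.038, 0.938

By Bayes' rule with conditional independence, the unnormalized weight for each hypothesis is prior × ∏ likelihoods:
  tooling wear: 0.14 × 0.38 × 0.14 = 0.007448
  supplier lot change: 0.25 × 0.07 × 0.68 = 0.0119
  operator setup error: 0.61 × 0.52 × 0.92 = 0.29182
Normalizing constant Z = 0.007448 + 0.0119 + 0.29182 = 0.31117.
P(tooling wear | evidence) = 0.007448 / 0.31117 ≈ 0.024
P(supplier lot change | evidence) = 0.0119 / 0.31117 ≈ 0.038
P(operator setup error | evidence) = 0.29182 / 0.31117 ≈ 0.938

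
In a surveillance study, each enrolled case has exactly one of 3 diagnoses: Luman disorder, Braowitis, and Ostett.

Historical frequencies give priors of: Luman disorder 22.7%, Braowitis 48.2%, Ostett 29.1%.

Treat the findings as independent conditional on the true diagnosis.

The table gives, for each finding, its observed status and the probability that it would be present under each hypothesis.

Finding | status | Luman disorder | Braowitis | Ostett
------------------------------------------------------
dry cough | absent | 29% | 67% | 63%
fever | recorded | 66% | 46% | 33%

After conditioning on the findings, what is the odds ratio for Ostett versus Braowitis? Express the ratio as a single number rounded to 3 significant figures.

0.486

Posterior odds equal prior odds times the likelihood ratio; only the two competing hypotheses matter (using 1 − P(present | H) for each absent finding).
  Ostett: 0.291 × (1 − 0.63) × 0.33 = 0.035531
  Braowitis: 0.482 × (1 − 0.67) × 0.46 = 0.073168
Odds(Ostett : Braowitis) = 0.035531 / 0.073168 ≈ 0.486.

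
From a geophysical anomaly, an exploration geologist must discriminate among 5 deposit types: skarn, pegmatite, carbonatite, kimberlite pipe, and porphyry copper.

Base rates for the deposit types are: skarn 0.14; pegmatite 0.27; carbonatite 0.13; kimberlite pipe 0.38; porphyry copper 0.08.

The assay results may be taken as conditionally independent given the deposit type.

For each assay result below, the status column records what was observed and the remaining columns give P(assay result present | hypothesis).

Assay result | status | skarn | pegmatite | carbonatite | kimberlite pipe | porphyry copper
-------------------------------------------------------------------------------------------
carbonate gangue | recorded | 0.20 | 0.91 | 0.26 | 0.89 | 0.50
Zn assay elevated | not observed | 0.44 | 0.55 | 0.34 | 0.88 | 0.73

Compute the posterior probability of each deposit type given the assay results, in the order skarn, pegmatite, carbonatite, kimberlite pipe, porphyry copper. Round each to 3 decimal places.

0.078, 0.553, 0.112, 0.203, 0.054

Multiply each prior by the joint likelihood of the assay result pattern (using 1 − P(present | H) for each absent assay result):
  skarn: 0.14 × 0.20 × (1 − 0.44) = 0.01568
  pegmatite: 0.27 × 0.91 × (1 − 0.55) = 0.11056
  carbonatite: 0.13 × 0.26 × (1 − 0.34) = 0.022308
  kimberlite pipe: 0.38 × 0.89 × (1 − 0.88) = 0.040584
  porphyry copper: 0.08 × 0.50 × (1 − 0.73) = 0.0108
Normalizing constant Z = 0.01568 + 0.11056 + 0.022308 + 0.040584 + 0.0108 = 0.19994.
P(skarn | evidence) = 0.01568 / 0.19994 ≈ 0.078
P(pegmatite | evidence) = 0.11056 / 0.19994 ≈ 0.553
P(carbonatite | evidence) = 0.022308 / 0.19994 ≈ 0.112
P(kimberlite pipe | evidence) = 0.040584 / 0.19994 ≈ 0.203
P(porphyry copper | evidence) = 0.0108 / 0.19994 ≈ 0.054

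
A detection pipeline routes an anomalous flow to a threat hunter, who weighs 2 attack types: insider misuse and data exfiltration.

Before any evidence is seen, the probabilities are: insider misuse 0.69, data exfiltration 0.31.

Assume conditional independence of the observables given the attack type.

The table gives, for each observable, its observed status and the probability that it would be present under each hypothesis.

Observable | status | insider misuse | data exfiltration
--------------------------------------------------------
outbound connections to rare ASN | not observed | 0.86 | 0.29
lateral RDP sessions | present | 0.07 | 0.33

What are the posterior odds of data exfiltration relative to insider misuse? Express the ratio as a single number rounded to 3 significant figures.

The normalizing constant cancels in an odds ratio, so compute prior × likelihood for the two hypotheses only (using 1 − P(present | H) for each absent observable):
  data exfiltration: 0.31 × (1 − 0.29) × 0.33 = 0.072633
  insider misuse: 0.69 × (1 − 0.86) × 0.07 = 0.006762
Odds(data exfiltration : insider misuse) = 0.072633 / 0.006762 ≈ 10.7.

10.7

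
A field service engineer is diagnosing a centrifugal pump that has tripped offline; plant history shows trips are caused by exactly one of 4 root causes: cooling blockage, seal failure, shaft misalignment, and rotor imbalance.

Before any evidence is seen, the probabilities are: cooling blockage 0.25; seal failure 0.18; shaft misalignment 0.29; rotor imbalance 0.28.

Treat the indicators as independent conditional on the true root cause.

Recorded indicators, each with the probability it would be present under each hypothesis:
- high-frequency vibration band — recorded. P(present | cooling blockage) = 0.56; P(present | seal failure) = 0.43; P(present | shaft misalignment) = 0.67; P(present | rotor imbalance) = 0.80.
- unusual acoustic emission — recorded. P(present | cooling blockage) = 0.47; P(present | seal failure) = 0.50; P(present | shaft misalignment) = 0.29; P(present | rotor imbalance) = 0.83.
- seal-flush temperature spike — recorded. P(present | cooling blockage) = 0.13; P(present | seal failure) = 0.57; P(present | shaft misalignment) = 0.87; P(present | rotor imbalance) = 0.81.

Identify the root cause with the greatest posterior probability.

Multiply each prior by the joint likelihood of the indicator pattern:
  cooling blockage: 0.25 × 0.56 × 0.47 × 0.13 = 0.008554
  seal failure: 0.18 × 0.43 × 0.50 × 0.57 = 0.022059
  shaft misalignment: 0.29 × 0.67 × 0.29 × 0.87 = 0.049022
  rotor imbalance: 0.28 × 0.80 × 0.83 × 0.81 = 0.1506
The unnormalized weights sum to 0.23023.
P(cooling blockage | evidence) ≈ 0.008554 / 0.23023 ≈ 0.037
P(seal failure | evidence) ≈ 0.022059 / 0.23023 ≈ 0.096
P(shaft misalignment | evidence) ≈ 0.049022 / 0.23023 ≈ 0.213
P(rotor imbalance | evidence) ≈ 0.1506 / 0.23023 ≈ 0.654
The largest is 0.654, so rotor imbalance is most probable.

rotor imbalance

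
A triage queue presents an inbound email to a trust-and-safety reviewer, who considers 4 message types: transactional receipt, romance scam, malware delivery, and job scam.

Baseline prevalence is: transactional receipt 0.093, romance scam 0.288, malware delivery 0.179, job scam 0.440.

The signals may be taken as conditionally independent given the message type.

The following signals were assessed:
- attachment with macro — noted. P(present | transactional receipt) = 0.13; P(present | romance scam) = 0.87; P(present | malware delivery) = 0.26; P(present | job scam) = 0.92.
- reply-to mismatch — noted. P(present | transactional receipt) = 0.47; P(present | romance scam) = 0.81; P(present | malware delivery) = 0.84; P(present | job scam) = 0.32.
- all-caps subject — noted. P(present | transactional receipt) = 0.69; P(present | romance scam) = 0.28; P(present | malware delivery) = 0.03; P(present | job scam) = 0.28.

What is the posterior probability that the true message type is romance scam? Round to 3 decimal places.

0.579

For each hypothesis, the unnormalized posterior weight is prior × product of the signal likelihoods:
  transactional receipt: 0.093 × 0.13 × 0.47 × 0.69 = 0.0039208
  romance scam: 0.288 × 0.87 × 0.81 × 0.28 = 0.056827
  malware delivery: 0.179 × 0.26 × 0.84 × 0.03 = 0.0011728
  job scam: 0.440 × 0.92 × 0.32 × 0.28 = 0.03627
Normalizing constant Z = 0.0039208 + 0.056827 + 0.0011728 + 0.03627 = 0.098191.
P(romance scam | evidence) = 0.056827 / 0.098191 ≈ 0.579.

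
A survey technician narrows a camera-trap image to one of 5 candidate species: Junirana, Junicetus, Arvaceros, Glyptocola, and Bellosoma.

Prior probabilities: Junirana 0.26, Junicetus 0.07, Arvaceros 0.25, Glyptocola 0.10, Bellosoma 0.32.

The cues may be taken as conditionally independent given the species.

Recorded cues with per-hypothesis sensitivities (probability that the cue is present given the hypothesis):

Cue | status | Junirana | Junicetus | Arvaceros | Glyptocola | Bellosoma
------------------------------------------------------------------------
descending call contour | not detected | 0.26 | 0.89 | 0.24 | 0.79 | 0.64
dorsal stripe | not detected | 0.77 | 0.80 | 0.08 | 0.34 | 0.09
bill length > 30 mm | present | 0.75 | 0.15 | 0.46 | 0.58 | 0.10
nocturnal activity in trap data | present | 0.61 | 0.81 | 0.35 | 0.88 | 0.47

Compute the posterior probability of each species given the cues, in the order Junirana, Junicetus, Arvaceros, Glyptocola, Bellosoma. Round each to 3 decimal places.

0.334, 0.003, 0.465, 0.117, 0.081

By Bayes' rule with conditional independence, the unnormalized weight for each hypothesis is prior × ∏ likelihoods (using 1 − P(present | H) for each absent cue):
  Junirana: 0.26 × (1 − 0.26) × (1 − 0.77) × 0.75 × 0.61 = 0.020245
  Junicetus: 0.07 × (1 − 0.89) × (1 − 0.80) × 0.15 × 0.81 = 0.00018711
  Arvaceros: 0.25 × (1 − 0.24) × (1 − 0.08) × 0.46 × 0.35 = 0.028143
  Glyptocola: 0.10 × (1 − 0.79) × (1 − 0.34) × 0.58 × 0.88 = 0.0070741
  Bellosoma: 0.32 × (1 − 0.64) × (1 − 0.09) × 0.10 × 0.47 = 0.0049271
Marginal likelihood of the evidence = 0.060576.
P(Junirana | evidence) = 0.020245 / 0.060576 ≈ 0.334
P(Junicetus | evidence) = 0.00018711 / 0.060576 ≈ 0.003
P(Arvaceros | evidence) = 0.028143 / 0.060576 ≈ 0.465
P(Glyptocola | evidence) = 0.0070741 / 0.060576 ≈ 0.117
P(Bellosoma | evidence) = 0.0049271 / 0.060576 ≈ 0.081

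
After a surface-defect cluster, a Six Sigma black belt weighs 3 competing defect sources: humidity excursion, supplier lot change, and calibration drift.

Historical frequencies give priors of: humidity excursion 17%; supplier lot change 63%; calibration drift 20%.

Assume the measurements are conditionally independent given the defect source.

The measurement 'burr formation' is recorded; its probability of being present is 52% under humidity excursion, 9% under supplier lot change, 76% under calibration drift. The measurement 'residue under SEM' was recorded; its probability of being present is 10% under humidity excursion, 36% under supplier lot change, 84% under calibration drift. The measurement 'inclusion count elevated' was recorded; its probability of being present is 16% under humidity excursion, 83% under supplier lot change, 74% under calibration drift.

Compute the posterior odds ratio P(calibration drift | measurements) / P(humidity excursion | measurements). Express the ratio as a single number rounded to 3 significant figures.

66.8

The normalizing constant cancels in an odds ratio, so compute prior × likelihood for the two hypotheses only:
  calibration drift: 0.20 × 0.76 × 0.84 × 0.74 = 0.094483
  humidity excursion: 0.17 × 0.52 × 0.10 × 0.16 = 0.0014144
Posterior odds = 0.094483 / 0.0014144 ≈ 66.8.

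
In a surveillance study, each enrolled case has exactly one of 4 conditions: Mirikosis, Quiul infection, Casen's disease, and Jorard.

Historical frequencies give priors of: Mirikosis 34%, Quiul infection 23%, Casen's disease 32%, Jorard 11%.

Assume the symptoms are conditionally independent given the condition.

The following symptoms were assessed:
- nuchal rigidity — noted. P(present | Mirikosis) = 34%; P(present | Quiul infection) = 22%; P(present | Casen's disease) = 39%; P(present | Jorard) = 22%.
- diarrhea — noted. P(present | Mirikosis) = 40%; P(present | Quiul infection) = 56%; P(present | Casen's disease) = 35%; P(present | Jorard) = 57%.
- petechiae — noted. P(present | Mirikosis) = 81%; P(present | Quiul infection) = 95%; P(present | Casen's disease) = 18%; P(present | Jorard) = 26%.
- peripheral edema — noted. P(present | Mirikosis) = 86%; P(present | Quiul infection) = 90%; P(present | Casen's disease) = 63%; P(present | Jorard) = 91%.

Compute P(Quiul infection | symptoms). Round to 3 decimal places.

0.375

By Bayes' rule with conditional independence, the unnormalized weight for each hypothesis is prior × ∏ likelihoods:
  Mirikosis: 0.34 × 0.34 × 0.40 × 0.81 × 0.86 = 0.032211
  Quiul infection: 0.23 × 0.22 × 0.56 × 0.95 × 0.90 = 0.024227
  Casen's disease: 0.32 × 0.39 × 0.35 × 0.18 × 0.63 = 0.0049533
  Jorard: 0.11 × 0.22 × 0.57 × 0.26 × 0.91 = 0.0032637
The unnormalized weights sum to 0.064655.
P(Quiul infection | evidence) = 0.024227 / 0.064655 ≈ 0.375.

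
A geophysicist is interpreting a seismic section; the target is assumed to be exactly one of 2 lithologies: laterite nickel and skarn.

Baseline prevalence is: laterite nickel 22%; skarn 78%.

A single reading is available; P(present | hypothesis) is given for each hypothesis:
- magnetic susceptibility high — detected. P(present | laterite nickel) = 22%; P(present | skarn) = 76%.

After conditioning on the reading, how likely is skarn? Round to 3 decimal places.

For each hypothesis, the unnormalized posterior weight is prior × likelihood:
  laterite nickel: 0.22 × 0.22 = 0.0484
  skarn: 0.78 × 0.76 = 0.5928
Normalizing constant Z = 0.0484 + 0.5928 = 0.6412.
P(skarn | evidence) = 0.5928 / 0.6412 ≈ 0.925.

0.925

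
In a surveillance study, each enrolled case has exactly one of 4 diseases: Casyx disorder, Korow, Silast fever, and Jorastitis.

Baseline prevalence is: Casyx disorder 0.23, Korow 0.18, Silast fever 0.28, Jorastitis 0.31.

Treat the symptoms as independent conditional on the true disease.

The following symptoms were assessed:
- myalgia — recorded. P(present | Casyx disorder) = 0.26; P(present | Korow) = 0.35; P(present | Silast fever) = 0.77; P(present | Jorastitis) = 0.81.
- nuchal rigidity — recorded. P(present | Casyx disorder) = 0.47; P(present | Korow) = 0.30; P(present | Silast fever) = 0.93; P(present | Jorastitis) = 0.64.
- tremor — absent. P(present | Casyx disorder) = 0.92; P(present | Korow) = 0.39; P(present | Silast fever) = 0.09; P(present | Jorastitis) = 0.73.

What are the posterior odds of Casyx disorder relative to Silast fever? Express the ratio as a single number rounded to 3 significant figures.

Unnormalized posterior weight (prior times the symptom likelihoods) for each of the two hypotheses (using 1 − P(present | H) for each absent symptom):
  Casyx disorder: 0.23 × 0.26 × 0.47 × (1 − 0.92) = 0.0022485
  Silast fever: 0.28 × 0.77 × 0.93 × (1 − 0.09) = 0.18246
Posterior odds = 0.0022485 / 0.18246 ≈ 0.0123.

0.0123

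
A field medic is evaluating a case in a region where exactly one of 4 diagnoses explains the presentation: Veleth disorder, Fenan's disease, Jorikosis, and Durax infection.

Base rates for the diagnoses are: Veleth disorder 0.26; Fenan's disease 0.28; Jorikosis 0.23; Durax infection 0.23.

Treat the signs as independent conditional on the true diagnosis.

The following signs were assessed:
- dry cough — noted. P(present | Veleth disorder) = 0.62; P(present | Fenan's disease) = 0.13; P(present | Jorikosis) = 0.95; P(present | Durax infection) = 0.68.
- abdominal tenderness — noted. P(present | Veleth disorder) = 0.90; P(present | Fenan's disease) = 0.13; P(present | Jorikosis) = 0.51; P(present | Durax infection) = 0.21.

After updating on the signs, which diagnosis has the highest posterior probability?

Veleth disorder

By Bayes' rule with conditional independence, the unnormalized weight for each hypothesis is prior × ∏ likelihoods:
  Veleth disorder: 0.26 × 0.62 × 0.90 = 0.14508
  Fenan's disease: 0.28 × 0.13 × 0.13 = 0.004732
  Jorikosis: 0.23 × 0.95 × 0.51 = 0.11144
  Durax infection: 0.23 × 0.68 × 0.21 = 0.032844
The unnormalized weights sum to 0.29409.
P(Veleth disorder | evidence) ≈ 0.14508 / 0.29409 ≈ 0.493
P(Fenan's disease | evidence) ≈ 0.004732 / 0.29409 ≈ 0.016
P(Jorikosis | evidence) ≈ 0.11144 / 0.29409 ≈ 0.379
P(Durax infection | evidence) ≈ 0.032844 / 0.29409 ≈ 0.112
The largest is 0.493, so Veleth disorder is most probable.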